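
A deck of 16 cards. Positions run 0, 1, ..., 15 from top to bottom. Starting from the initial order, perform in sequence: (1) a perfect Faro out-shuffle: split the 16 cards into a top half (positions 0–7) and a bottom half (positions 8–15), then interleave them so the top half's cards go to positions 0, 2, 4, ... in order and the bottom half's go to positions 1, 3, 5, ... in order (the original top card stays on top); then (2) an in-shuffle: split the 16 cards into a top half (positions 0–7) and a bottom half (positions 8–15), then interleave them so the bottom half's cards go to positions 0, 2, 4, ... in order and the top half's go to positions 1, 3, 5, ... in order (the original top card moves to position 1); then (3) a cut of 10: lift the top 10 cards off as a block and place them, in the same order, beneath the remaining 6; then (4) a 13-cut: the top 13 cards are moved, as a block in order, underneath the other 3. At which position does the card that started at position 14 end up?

3

Track the card from position 14 forward through each operation:
  after op 1 (out-shuffle): 14 → 13
  after op 2 (in-shuffle): 13 → 10
  after op 3 (cut 10): 10 → 0
  after op 4 (cut 13): 0 → 3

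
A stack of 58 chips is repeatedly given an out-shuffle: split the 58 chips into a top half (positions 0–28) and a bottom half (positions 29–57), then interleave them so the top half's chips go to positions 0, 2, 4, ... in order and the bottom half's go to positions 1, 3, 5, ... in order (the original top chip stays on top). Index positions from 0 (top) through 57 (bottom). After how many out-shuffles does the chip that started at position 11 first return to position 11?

Follow position 11 under repeated out-shuffles:
11 → 22 → 44 → 31 → 5 → 10 → 20 → 40 → 23 → 46 → 35 → 13 → 26 → 52 → 47 → 37 → 17 → 34 → 11
It first returns after 18 out-shuffles.

18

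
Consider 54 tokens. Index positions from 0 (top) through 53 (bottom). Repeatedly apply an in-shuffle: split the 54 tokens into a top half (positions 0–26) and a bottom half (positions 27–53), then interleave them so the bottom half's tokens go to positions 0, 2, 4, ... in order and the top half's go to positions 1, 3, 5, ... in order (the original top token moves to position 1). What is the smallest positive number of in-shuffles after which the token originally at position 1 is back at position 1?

Follow position 1 under repeated in-shuffles:
1 → 3 → 7 → 15 → 31 → 8 → 17 → 35 → 16 → 33 → 12 → 25 → 51 → 48 → 42 → 30 → 6 → 13 → 27 → 0 → 1
It first returns after 20 in-shuffles.

20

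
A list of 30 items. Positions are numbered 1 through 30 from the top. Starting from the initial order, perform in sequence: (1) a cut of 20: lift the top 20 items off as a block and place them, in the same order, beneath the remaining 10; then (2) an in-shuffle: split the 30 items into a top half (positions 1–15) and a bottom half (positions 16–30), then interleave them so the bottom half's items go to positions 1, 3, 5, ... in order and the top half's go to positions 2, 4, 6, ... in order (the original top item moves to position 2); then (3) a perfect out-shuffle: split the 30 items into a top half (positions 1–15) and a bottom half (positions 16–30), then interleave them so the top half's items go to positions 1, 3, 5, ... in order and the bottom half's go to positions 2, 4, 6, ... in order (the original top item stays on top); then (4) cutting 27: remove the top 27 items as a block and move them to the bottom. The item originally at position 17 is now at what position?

19

Track the item from position 17 forward through each operation:
  after op 1 (cut 20): 17 → 27
  after op 2 (in-shuffle): 27 → 23
  after op 3 (out-shuffle): 23 → 16
  after op 4 (cut 27): 16 → 19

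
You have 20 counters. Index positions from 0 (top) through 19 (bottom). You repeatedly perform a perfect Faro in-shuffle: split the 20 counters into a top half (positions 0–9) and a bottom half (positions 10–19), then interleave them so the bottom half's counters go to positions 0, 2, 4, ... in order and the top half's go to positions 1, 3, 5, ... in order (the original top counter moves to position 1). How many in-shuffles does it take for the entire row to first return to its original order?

6

The in-shuffle permutes the 20 positions with cycle lengths [2, 3, 3, 6, 6].
Every counter is home exactly when every cycle has completed a whole number of laps, i.e. after lcm(2, 3, 6) = 6 in-shuffles.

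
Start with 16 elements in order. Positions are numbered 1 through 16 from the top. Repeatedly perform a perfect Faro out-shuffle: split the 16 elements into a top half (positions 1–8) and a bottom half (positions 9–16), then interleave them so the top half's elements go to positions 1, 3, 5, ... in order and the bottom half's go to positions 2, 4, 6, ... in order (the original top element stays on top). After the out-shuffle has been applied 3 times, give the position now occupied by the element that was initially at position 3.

2

Track the element's position through each out-shuffle:
3 → 5 → 9 → 2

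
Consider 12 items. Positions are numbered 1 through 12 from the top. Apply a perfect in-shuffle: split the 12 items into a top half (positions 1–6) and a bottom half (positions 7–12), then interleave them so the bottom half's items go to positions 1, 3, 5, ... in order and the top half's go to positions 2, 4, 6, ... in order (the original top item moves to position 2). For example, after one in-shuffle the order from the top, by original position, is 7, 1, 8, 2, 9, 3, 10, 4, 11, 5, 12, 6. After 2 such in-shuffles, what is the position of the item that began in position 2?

8

Track the item's position through each in-shuffle:
2 → 4 → 8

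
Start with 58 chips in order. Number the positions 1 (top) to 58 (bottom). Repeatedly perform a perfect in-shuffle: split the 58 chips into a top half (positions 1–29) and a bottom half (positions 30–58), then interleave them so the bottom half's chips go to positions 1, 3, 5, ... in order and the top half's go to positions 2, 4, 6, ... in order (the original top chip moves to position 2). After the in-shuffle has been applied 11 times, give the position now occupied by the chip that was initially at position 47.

Track the chip's position through each in-shuffle:
47 → 35 → 11 → 22 → 44 → 29 → 58 → 57 → 55 → 51 → 43 → 27

27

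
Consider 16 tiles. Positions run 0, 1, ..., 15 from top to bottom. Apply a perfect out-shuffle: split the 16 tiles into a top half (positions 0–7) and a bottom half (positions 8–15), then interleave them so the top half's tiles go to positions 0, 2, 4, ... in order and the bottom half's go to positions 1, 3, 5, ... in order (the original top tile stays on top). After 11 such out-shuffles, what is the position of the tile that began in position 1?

Track the tile's position through each out-shuffle:
1 → 2 → 4 → 8 → 1 → 2 → 4 → 8 → 1 → 2 → 4 → 8

8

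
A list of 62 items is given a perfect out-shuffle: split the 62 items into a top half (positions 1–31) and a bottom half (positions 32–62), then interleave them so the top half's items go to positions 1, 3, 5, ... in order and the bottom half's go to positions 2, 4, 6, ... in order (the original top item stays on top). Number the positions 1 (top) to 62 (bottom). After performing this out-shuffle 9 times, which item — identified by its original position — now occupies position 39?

Work backwards from position 39, undoing one out-shuffle at a time:
39 ← 20 ← 41 ← 21 ← 11 ← 6 ← 34 ← 48 ← 55 ← 28
So the item now at position 39 started at position 28.

28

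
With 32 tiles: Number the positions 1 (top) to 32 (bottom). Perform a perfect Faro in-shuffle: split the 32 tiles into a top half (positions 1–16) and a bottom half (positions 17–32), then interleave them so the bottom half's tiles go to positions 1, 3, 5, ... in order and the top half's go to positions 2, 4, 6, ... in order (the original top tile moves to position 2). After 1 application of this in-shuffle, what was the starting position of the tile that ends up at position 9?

21

Work backwards from position 9, undoing one in-shuffle at a time:
9 ← 21
So the tile now at position 9 started at position 21.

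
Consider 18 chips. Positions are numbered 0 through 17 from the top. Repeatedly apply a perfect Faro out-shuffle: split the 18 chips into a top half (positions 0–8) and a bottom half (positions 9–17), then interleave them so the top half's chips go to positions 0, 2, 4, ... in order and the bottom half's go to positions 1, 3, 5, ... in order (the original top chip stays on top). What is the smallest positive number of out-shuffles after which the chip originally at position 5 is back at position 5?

8

Follow position 5 under repeated out-shuffles:
5 → 10 → 3 → 6 → 12 → 7 → 14 → 11 → 5
It first returns after 8 out-shuffles.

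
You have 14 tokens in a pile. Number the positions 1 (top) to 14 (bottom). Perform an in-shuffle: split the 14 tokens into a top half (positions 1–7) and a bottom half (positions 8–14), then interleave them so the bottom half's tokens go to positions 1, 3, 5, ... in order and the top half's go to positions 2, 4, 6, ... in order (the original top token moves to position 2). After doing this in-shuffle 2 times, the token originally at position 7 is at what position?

Track the token's position through each in-shuffle:
7 → 14 → 13

13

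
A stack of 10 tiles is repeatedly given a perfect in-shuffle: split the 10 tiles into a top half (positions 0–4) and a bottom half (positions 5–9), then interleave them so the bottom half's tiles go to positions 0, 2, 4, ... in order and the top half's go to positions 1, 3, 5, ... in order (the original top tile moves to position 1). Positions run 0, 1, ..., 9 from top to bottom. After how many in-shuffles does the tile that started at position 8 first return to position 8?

Follow position 8 under repeated in-shuffles:
8 → 6 → 2 → 5 → 0 → 1 → 3 → 7 → 4 → 9 → 8
It first returns after 10 in-shuffles.

10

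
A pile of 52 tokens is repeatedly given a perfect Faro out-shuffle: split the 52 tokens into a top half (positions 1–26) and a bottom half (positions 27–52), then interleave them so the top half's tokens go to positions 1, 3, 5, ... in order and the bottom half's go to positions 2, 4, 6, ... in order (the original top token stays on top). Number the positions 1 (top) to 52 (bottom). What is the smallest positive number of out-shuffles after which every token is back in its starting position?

8

The out-shuffle permutes the 52 positions with cycle lengths [1, 1, 2, 8, 8, 8, 8, 8, 8].
Every token is home exactly when every cycle has completed a whole number of laps, i.e. after lcm(1, 2, 8) = 8 out-shuffles.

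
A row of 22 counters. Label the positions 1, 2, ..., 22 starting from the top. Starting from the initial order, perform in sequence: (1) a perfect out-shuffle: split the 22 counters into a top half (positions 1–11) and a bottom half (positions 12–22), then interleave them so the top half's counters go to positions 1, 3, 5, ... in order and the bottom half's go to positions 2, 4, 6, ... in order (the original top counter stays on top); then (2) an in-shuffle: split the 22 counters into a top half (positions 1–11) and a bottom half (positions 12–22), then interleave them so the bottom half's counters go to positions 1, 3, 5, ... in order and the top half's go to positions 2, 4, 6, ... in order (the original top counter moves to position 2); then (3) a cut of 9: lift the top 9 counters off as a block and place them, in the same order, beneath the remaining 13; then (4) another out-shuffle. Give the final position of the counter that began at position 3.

Track the counter from position 3 forward through each operation:
  after op 1 (out-shuffle): 3 → 5
  after op 2 (in-shuffle): 5 → 10
  after op 3 (cut 9): 10 → 1
  after op 4 (out-shuffle): 1 → 1

1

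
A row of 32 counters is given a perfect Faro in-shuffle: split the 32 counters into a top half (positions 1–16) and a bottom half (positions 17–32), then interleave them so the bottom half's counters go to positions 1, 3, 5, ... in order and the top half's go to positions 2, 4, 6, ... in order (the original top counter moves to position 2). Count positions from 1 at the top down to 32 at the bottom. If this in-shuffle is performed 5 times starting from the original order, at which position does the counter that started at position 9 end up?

24

Track the counter's position through each in-shuffle:
9 → 18 → 3 → 6 → 12 → 24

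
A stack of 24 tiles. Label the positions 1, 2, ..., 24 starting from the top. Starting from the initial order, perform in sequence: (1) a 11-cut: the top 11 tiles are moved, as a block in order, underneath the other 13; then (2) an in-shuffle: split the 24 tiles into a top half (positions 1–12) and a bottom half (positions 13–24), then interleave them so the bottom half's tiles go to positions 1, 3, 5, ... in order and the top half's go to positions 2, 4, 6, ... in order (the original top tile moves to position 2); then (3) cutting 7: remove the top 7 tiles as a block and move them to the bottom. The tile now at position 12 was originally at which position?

Undo the operations in reverse order, starting from position 12:
  undo op 3 (cut 7): 12 ← 19
  undo op 2 (in-shuffle, from bottom half): 19 ← 22
  undo op 1 (cut 11): 22 ← 9
So the tile at position 12 came from original position 9.

9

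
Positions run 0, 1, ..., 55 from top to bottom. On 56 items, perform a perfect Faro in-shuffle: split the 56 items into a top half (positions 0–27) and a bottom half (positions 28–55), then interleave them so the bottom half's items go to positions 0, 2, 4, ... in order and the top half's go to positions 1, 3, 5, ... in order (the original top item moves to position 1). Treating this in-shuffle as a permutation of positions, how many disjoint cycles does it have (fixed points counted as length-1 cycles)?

4

Trace each unvisited position around until it returns:
(0 1 3 7 15 31 ... len 18) (2 5 11 23 47 38 ... len 18) (4 9 19 39 22 45 ... len 18) (18 37)
4 cycles in total.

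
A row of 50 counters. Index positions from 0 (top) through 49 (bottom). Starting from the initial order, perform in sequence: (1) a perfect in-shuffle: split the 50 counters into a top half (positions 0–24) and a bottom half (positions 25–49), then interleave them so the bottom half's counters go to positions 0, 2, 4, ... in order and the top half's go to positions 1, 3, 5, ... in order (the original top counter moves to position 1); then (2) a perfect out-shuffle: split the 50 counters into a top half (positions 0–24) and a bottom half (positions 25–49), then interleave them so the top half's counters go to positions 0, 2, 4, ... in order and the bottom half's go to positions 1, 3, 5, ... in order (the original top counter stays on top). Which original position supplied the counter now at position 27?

Undo the operations in reverse order, starting from position 27:
  undo op 2 (out-shuffle, from bottom half): 27 ← 38
  undo op 1 (in-shuffle, from bottom half): 38 ← 44
So the counter at position 27 came from original position 44.

44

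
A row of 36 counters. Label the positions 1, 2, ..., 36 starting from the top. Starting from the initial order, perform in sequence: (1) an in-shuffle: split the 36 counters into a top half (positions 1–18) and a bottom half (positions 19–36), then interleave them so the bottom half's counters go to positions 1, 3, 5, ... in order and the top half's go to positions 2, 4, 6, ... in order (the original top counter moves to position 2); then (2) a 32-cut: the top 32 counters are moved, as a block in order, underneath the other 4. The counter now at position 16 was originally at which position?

Undo the operations in reverse order, starting from position 16:
  undo op 2 (cut 32): 16 ← 12
  undo op 1 (in-shuffle, from top half): 12 ← 6
So the counter at position 16 came from original position 6.

6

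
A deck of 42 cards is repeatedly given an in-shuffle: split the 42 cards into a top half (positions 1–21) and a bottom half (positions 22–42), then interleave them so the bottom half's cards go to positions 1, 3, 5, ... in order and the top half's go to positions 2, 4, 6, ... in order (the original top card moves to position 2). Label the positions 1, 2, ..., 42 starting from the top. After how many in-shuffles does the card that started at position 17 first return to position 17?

Follow position 17 under repeated in-shuffles:
17 → 34 → 25 → 7 → 14 → 28 → 13 → 26 → 9 → 18 → 36 → 29 → 15 → 30 → 17
It first returns after 14 in-shuffles.

14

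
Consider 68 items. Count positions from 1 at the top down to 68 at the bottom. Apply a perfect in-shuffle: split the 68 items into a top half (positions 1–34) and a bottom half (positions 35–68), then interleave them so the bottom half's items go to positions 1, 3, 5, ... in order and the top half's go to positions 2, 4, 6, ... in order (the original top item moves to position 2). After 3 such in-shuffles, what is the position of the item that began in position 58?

50

Track the item's position through each in-shuffle:
58 → 47 → 25 → 50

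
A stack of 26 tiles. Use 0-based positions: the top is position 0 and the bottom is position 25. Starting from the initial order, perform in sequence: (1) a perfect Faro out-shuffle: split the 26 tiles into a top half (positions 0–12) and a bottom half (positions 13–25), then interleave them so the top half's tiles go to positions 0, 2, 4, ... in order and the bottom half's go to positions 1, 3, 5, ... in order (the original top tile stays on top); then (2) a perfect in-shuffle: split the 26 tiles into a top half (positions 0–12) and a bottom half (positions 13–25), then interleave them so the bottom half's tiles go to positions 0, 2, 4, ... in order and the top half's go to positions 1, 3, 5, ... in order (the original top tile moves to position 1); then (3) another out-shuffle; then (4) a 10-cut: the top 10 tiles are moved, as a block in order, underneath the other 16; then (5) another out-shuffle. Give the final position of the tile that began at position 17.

6

Track the tile from position 17 forward through each operation:
  after op 1 (out-shuffle): 17 → 9
  after op 2 (in-shuffle): 9 → 19
  after op 3 (out-shuffle): 19 → 13
  after op 4 (cut 10): 13 → 3
  after op 5 (out-shuffle): 3 → 6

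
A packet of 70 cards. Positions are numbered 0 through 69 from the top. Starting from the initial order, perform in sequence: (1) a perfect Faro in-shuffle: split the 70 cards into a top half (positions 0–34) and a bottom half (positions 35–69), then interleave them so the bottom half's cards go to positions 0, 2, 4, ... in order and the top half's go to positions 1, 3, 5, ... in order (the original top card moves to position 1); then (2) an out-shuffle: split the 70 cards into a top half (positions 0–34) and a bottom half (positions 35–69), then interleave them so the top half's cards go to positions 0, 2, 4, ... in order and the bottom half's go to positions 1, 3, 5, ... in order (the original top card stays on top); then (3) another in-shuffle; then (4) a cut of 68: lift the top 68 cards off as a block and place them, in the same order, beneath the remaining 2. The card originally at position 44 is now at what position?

Track the card from position 44 forward through each operation:
  after op 1 (in-shuffle): 44 → 18
  after op 2 (out-shuffle): 18 → 36
  after op 3 (in-shuffle): 36 → 2
  after op 4 (cut 68): 2 → 4

4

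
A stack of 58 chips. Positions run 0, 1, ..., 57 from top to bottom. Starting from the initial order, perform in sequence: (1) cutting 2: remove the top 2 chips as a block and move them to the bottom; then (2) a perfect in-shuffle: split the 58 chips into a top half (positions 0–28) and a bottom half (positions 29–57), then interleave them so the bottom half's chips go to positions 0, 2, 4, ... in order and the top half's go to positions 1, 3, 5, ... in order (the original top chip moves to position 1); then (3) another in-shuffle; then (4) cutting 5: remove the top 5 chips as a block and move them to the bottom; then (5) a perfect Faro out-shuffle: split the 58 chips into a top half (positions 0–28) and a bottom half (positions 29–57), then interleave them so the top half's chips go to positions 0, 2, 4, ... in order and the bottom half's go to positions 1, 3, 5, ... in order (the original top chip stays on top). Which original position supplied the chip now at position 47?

Undo the operations in reverse order, starting from position 47:
  undo op 5 (out-shuffle, from bottom half): 47 ← 52
  undo op 4 (cut 5): 52 ← 57
  undo op 3 (in-shuffle, from top half): 57 ← 28
  undo op 2 (in-shuffle, from bottom half): 28 ← 43
  undo op 1 (cut 2): 43 ← 45
So the chip at position 47 came from original position 45.

45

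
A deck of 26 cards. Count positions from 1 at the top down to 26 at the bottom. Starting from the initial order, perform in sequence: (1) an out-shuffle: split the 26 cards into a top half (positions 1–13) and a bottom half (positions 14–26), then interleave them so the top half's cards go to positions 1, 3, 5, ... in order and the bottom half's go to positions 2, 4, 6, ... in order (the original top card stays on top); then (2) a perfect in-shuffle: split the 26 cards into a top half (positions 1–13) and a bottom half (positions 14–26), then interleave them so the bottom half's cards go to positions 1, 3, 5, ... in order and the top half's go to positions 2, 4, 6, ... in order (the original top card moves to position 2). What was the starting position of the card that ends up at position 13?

Undo the operations in reverse order, starting from position 13:
  undo op 2 (in-shuffle, from bottom half): 13 ← 20
  undo op 1 (out-shuffle, from bottom half): 20 ← 23
So the card at position 13 came from original position 23.

23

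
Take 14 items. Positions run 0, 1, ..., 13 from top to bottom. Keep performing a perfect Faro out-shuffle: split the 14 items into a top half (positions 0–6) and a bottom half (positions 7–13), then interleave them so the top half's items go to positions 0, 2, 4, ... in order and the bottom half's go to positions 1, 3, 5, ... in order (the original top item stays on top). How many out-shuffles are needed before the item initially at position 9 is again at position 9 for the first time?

Follow position 9 under repeated out-shuffles:
9 → 5 → 10 → 7 → 1 → 2 → 4 → 8 → 3 → 6 → 12 → 11 → 9
It first returns after 12 out-shuffles.

12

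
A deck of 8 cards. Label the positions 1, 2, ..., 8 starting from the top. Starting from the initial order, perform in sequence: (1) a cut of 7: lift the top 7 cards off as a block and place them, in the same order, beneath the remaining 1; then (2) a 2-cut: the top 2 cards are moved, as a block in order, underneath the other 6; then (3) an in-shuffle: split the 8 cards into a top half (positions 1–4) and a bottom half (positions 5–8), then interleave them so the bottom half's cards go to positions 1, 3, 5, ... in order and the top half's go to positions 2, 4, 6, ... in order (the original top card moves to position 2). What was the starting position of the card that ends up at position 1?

6

Undo the operations in reverse order, starting from position 1:
  undo op 3 (in-shuffle, from bottom half): 1 ← 5
  undo op 2 (cut 2): 5 ← 7
  undo op 1 (cut 7): 7 ← 6
So the card at position 1 came from original position 6.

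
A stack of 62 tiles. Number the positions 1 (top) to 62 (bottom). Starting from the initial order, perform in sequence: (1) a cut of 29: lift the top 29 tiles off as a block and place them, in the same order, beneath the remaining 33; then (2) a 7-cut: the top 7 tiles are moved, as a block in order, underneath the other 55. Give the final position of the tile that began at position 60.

Track the tile from position 60 forward through each operation:
  after op 1 (cut 29): 60 → 31
  after op 2 (cut 7): 31 → 24

24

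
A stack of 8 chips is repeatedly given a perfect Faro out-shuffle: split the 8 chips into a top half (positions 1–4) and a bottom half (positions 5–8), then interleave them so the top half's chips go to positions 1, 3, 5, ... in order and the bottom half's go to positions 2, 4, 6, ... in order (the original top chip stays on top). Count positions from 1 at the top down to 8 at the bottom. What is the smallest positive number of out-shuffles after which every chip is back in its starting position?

The out-shuffle permutes the 8 positions with cycle lengths [1, 1, 3, 3].
Every chip is home exactly when every cycle has completed a whole number of laps, i.e. after lcm(1, 3) = 3 out-shuffles.

3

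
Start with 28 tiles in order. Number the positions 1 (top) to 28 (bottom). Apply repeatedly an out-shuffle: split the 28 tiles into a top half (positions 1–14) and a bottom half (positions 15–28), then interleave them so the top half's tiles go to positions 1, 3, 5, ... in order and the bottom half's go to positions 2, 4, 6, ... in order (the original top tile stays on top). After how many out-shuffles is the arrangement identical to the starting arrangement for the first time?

18

The out-shuffle permutes the 28 positions with cycle lengths [1, 1, 2, 6, 18].
Every tile is home exactly when every cycle has completed a whole number of laps, i.e. after lcm(1, 2, 6, 18) = 18 out-shuffles.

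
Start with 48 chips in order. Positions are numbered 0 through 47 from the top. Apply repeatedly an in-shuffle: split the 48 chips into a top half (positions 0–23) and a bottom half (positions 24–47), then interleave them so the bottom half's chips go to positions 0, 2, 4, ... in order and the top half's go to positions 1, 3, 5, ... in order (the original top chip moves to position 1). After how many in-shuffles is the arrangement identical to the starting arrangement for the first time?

21

The in-shuffle permutes the 48 positions with cycle lengths [3, 3, 21, 21].
Every chip is home exactly when every cycle has completed a whole number of laps, i.e. after lcm(3, 21) = 21 in-shuffles.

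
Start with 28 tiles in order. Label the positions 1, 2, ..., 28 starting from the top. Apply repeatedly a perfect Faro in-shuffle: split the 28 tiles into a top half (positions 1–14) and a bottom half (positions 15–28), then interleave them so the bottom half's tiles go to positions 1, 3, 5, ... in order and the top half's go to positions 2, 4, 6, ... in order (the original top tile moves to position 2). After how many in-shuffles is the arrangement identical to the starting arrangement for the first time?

28

The in-shuffle permutes the 28 positions with cycle lengths [28].
Every tile is home exactly when every cycle has completed a whole number of laps, i.e. after lcm(28) = 28 in-shuffles.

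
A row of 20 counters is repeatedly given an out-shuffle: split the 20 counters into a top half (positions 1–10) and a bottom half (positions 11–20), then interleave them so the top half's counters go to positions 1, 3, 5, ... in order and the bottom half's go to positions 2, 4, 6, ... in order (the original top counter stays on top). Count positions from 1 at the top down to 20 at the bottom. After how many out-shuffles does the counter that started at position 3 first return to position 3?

Follow position 3 under repeated out-shuffles:
3 → 5 → 9 → 17 → 14 → 8 → 15 → 10 → 19 → 18 → 16 → 12 → 4 → 7 → 13 → 6 → 11 → 2 → 3
It first returns after 18 out-shuffles.

18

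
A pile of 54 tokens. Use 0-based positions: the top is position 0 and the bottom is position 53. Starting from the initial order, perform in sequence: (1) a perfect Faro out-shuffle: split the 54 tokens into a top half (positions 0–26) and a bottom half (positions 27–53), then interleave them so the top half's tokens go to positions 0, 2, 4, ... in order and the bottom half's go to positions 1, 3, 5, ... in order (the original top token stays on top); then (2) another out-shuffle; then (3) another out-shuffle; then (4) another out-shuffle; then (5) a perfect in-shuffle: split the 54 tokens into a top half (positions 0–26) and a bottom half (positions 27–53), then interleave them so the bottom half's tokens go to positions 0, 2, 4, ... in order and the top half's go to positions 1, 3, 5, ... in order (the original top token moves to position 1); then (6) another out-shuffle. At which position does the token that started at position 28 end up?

45

Track the token from position 28 forward through each operation:
  after op 1 (out-shuffle): 28 → 3
  after op 2 (out-shuffle): 3 → 6
  after op 3 (out-shuffle): 6 → 12
  after op 4 (out-shuffle): 12 → 24
  after op 5 (in-shuffle): 24 → 49
  after op 6 (out-shuffle): 49 → 45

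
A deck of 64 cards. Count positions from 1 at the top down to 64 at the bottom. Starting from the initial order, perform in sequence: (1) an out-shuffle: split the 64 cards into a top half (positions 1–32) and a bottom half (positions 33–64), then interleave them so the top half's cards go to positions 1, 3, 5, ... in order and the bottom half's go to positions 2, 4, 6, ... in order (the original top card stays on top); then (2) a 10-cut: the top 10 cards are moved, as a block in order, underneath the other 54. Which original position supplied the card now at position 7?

Undo the operations in reverse order, starting from position 7:
  undo op 2 (cut 10): 7 ← 17
  undo op 1 (out-shuffle, from top half): 17 ← 9
So the card at position 7 came from original position 9.

9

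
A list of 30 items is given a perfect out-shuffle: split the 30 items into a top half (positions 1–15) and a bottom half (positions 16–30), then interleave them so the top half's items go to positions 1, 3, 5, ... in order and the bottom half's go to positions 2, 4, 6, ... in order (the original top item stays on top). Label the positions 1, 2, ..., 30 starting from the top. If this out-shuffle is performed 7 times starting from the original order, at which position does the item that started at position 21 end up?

9

Track the item's position through each out-shuffle:
21 → 12 → 23 → 16 → 2 → 3 → 5 → 9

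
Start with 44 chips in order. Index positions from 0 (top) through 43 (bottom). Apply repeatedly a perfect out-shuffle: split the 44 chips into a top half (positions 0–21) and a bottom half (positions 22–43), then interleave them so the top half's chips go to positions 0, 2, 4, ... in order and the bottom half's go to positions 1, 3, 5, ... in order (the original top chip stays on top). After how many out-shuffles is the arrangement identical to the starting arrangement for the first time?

14

The out-shuffle permutes the 44 positions with cycle lengths [1, 1, 14, 14, 14].
Every chip is home exactly when every cycle has completed a whole number of laps, i.e. after lcm(1, 14) = 14 out-shuffles.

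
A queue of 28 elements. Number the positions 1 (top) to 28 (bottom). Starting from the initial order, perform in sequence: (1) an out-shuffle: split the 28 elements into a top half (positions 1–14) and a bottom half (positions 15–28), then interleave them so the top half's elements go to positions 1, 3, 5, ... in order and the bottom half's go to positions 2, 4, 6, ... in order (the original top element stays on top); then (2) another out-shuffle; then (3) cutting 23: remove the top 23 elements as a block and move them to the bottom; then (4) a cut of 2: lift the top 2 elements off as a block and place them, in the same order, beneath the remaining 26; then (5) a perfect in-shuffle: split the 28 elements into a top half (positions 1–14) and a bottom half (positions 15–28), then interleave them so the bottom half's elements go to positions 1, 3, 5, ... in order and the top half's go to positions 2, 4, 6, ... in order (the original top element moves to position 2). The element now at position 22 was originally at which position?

23

Undo the operations in reverse order, starting from position 22:
  undo op 5 (in-shuffle, from top half): 22 ← 11
  undo op 4 (cut 2): 11 ← 13
  undo op 3 (cut 23): 13 ← 8
  undo op 2 (out-shuffle, from bottom half): 8 ← 18
  undo op 1 (out-shuffle, from bottom half): 18 ← 23
So the element at position 22 came from original position 23.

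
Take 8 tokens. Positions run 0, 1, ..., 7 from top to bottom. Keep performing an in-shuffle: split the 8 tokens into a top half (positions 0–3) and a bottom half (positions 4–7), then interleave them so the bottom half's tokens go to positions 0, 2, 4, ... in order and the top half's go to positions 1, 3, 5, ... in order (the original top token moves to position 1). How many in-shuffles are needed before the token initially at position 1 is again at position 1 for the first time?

Follow position 1 under repeated in-shuffles:
1 → 3 → 7 → 6 → 4 → 0 → 1
It first returns after 6 in-shuffles.

6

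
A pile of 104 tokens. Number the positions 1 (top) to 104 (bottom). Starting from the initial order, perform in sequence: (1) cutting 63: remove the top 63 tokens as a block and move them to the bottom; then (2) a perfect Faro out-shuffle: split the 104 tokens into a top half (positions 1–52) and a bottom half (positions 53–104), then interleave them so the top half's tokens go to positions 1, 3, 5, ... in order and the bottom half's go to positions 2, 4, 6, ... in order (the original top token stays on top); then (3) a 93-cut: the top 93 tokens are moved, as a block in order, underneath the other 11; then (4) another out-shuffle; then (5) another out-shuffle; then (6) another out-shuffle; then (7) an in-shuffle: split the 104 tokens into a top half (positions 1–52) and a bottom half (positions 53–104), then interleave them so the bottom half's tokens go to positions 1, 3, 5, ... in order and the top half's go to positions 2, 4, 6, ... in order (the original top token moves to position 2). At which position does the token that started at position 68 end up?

Track the token from position 68 forward through each operation:
  after op 1 (cut 63): 68 → 5
  after op 2 (out-shuffle): 5 → 9
  after op 3 (cut 93): 9 → 20
  after op 4 (out-shuffle): 20 → 39
  after op 5 (out-shuffle): 39 → 77
  after op 6 (out-shuffle): 77 → 50
  after op 7 (in-shuffle): 50 → 100

100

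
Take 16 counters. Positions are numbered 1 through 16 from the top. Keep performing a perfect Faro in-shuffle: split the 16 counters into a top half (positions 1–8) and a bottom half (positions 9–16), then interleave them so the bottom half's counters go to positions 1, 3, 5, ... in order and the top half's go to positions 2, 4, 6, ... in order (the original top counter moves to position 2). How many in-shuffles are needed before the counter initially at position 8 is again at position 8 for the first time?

8

Follow position 8 under repeated in-shuffles:
8 → 16 → 15 → 13 → 9 → 1 → 2 → 4 → 8
It first returns after 8 in-shuffles.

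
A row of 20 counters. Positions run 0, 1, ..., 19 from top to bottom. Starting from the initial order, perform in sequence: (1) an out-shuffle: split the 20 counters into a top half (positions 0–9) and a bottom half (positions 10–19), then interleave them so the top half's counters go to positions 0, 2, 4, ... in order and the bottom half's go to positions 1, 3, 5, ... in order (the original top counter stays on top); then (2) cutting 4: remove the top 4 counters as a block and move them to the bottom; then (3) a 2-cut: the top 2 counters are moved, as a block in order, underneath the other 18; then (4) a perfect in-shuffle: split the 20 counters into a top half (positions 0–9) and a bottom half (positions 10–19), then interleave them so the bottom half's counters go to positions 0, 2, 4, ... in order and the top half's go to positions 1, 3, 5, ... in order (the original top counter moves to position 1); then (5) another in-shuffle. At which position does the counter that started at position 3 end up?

Track the counter from position 3 forward through each operation:
  after op 1 (out-shuffle): 3 → 6
  after op 2 (cut 4): 6 → 2
  after op 3 (cut 2): 2 → 0
  after op 4 (in-shuffle): 0 → 1
  after op 5 (in-shuffle): 1 → 3

3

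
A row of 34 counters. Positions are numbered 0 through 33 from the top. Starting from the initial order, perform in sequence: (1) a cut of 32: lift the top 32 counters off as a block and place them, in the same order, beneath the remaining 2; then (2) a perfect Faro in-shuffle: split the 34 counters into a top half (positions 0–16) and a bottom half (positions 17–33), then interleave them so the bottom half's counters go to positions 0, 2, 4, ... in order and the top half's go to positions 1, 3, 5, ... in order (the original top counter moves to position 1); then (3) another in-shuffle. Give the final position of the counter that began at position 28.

Track the counter from position 28 forward through each operation:
  after op 1 (cut 32): 28 → 30
  after op 2 (in-shuffle): 30 → 26
  after op 3 (in-shuffle): 26 → 18

18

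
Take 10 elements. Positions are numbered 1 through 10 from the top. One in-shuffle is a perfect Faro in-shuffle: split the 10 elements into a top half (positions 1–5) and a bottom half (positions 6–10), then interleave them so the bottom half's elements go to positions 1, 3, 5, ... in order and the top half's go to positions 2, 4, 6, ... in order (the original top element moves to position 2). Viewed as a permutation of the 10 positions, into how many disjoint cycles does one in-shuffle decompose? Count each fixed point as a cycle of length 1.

Trace each unvisited position around until it returns:
(1 2 4 8 5 10 9 7 3 6)
1 cycle in total.

1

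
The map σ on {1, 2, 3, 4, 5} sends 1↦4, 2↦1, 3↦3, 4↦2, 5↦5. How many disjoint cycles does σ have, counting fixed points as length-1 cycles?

Cycle decomposition: (1 4 2) (3) (5).
3 cycles.

3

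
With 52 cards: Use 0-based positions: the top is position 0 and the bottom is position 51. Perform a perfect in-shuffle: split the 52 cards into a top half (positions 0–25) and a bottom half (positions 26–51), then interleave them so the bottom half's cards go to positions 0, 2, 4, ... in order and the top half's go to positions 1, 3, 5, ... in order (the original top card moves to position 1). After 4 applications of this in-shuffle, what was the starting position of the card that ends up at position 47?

Work backwards from position 47, undoing one in-shuffle at a time:
47 ← 23 ← 11 ← 5 ← 2
So the card now at position 47 started at position 2.

2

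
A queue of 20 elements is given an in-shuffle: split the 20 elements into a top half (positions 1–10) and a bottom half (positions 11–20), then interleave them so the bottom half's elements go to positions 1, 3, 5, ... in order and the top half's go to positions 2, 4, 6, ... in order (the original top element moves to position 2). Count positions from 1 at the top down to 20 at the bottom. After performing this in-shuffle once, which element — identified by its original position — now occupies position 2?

Work backwards from position 2, undoing one in-shuffle at a time:
2 ← 1
So the element now at position 2 started at position 1.

1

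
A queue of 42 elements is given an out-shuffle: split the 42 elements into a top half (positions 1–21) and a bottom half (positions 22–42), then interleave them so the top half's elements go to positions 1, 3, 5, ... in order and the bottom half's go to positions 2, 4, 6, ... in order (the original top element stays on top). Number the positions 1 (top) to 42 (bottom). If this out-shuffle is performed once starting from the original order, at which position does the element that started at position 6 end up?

Track the element's position through each out-shuffle:
6 → 11

11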